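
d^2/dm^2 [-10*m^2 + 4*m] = -20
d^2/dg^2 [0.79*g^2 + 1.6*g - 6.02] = 1.58000000000000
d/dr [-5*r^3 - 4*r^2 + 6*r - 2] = -15*r^2 - 8*r + 6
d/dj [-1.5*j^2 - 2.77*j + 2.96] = -3.0*j - 2.77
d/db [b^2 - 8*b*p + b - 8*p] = 2*b - 8*p + 1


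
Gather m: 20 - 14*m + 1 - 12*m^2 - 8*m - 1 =-12*m^2 - 22*m + 20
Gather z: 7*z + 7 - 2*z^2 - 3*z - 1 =-2*z^2 + 4*z + 6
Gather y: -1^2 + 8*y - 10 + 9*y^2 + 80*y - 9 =9*y^2 + 88*y - 20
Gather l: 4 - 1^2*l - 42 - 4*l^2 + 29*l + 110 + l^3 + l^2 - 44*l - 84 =l^3 - 3*l^2 - 16*l - 12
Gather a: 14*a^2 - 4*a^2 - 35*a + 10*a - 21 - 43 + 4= 10*a^2 - 25*a - 60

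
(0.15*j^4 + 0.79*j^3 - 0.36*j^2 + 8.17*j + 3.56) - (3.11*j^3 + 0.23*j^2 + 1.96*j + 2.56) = 0.15*j^4 - 2.32*j^3 - 0.59*j^2 + 6.21*j + 1.0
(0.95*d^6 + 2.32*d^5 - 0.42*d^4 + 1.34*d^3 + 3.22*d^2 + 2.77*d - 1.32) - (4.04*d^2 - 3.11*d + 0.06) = 0.95*d^6 + 2.32*d^5 - 0.42*d^4 + 1.34*d^3 - 0.82*d^2 + 5.88*d - 1.38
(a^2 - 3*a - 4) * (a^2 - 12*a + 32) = a^4 - 15*a^3 + 64*a^2 - 48*a - 128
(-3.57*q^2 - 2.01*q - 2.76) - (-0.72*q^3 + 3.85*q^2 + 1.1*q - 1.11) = 0.72*q^3 - 7.42*q^2 - 3.11*q - 1.65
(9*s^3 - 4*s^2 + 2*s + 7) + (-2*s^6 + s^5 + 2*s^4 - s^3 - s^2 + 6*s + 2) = -2*s^6 + s^5 + 2*s^4 + 8*s^3 - 5*s^2 + 8*s + 9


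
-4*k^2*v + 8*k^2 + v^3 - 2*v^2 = (-2*k + v)*(2*k + v)*(v - 2)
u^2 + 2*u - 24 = (u - 4)*(u + 6)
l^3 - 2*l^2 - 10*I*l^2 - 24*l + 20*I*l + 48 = (l - 2)*(l - 6*I)*(l - 4*I)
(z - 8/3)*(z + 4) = z^2 + 4*z/3 - 32/3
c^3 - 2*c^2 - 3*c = c*(c - 3)*(c + 1)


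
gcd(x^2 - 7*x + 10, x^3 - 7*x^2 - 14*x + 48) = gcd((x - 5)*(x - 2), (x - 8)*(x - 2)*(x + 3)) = x - 2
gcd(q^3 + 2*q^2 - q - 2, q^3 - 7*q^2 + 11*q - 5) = q - 1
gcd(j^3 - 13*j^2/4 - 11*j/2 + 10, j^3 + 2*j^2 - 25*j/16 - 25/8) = j^2 + 3*j/4 - 5/2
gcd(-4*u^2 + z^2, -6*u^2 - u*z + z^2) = 2*u + z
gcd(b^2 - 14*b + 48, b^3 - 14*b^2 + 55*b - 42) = b - 6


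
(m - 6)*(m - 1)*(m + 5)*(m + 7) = m^4 + 5*m^3 - 43*m^2 - 173*m + 210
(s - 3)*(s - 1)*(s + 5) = s^3 + s^2 - 17*s + 15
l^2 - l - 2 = (l - 2)*(l + 1)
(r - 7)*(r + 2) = r^2 - 5*r - 14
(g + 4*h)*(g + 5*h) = g^2 + 9*g*h + 20*h^2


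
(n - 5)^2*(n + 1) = n^3 - 9*n^2 + 15*n + 25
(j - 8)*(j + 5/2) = j^2 - 11*j/2 - 20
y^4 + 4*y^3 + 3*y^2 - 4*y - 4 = (y - 1)*(y + 1)*(y + 2)^2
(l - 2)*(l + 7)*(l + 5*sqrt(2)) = l^3 + 5*l^2 + 5*sqrt(2)*l^2 - 14*l + 25*sqrt(2)*l - 70*sqrt(2)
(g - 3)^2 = g^2 - 6*g + 9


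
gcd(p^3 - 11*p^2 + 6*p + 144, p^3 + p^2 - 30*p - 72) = p^2 - 3*p - 18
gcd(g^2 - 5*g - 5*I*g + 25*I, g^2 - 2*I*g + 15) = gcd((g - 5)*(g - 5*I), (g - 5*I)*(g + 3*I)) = g - 5*I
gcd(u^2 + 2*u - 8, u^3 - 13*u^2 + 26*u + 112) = 1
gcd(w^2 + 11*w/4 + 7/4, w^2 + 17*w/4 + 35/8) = w + 7/4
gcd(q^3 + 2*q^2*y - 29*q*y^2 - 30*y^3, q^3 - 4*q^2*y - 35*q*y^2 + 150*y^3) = -q^2 - q*y + 30*y^2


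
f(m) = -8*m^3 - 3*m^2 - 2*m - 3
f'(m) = -24*m^2 - 6*m - 2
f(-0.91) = 2.36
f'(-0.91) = -16.41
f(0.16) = -3.43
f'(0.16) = -3.57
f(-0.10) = -2.82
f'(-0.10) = -1.64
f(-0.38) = -2.23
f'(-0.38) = -3.19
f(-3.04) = 200.11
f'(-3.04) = -205.56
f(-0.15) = -2.74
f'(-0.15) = -1.64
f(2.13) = -98.18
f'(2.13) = -123.67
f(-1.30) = 12.11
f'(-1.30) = -34.76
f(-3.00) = 192.00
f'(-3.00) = -200.00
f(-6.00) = 1629.00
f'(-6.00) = -830.00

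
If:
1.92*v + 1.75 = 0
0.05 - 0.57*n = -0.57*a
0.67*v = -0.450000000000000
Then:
No Solution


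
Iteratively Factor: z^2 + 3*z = (z + 3)*(z)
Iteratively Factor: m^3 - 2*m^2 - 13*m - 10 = (m + 1)*(m^2 - 3*m - 10) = (m + 1)*(m + 2)*(m - 5)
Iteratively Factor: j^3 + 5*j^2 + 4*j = (j + 1)*(j^2 + 4*j) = (j + 1)*(j + 4)*(j)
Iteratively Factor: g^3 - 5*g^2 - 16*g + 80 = (g - 5)*(g^2 - 16) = (g - 5)*(g - 4)*(g + 4)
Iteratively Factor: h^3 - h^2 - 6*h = (h + 2)*(h^2 - 3*h) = h*(h + 2)*(h - 3)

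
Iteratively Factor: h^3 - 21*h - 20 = (h - 5)*(h^2 + 5*h + 4) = (h - 5)*(h + 1)*(h + 4)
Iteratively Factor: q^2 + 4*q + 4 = (q + 2)*(q + 2)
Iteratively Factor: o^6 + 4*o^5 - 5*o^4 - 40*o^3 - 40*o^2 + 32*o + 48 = (o - 3)*(o^5 + 7*o^4 + 16*o^3 + 8*o^2 - 16*o - 16) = (o - 3)*(o + 2)*(o^4 + 5*o^3 + 6*o^2 - 4*o - 8) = (o - 3)*(o + 2)^2*(o^3 + 3*o^2 - 4) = (o - 3)*(o + 2)^3*(o^2 + o - 2) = (o - 3)*(o - 1)*(o + 2)^3*(o + 2)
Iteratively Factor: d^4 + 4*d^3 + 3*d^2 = (d + 3)*(d^3 + d^2) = d*(d + 3)*(d^2 + d) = d^2*(d + 3)*(d + 1)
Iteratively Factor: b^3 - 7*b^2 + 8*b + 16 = (b - 4)*(b^2 - 3*b - 4) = (b - 4)*(b + 1)*(b - 4)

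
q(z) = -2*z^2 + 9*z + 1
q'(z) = 9 - 4*z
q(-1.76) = -21.04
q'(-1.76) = 16.04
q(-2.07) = -26.20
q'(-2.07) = 17.28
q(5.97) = -16.55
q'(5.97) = -14.88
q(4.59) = 0.17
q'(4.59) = -9.36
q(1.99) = 10.99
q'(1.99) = 1.04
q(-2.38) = -31.75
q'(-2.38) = 18.52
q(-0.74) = -6.76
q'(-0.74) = 11.96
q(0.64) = 5.94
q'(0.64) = 6.44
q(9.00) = -80.00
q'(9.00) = -27.00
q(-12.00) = -395.00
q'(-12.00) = 57.00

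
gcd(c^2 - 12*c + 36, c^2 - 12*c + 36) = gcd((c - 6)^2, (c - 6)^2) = c^2 - 12*c + 36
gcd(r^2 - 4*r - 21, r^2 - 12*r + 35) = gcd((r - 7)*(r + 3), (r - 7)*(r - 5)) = r - 7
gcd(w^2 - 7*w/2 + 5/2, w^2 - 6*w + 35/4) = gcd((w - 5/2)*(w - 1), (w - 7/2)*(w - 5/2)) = w - 5/2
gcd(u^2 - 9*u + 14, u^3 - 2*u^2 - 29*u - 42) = u - 7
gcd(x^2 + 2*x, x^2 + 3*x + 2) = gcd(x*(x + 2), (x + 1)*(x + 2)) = x + 2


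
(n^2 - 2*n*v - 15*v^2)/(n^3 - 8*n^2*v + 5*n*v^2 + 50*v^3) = (-n - 3*v)/(-n^2 + 3*n*v + 10*v^2)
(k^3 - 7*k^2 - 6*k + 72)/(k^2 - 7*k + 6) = (k^2 - k - 12)/(k - 1)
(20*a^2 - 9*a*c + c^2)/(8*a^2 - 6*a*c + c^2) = (5*a - c)/(2*a - c)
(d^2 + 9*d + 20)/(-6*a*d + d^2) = (-d^2 - 9*d - 20)/(d*(6*a - d))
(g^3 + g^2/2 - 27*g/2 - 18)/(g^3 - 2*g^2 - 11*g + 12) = (g + 3/2)/(g - 1)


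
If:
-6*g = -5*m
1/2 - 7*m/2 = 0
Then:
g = 5/42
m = 1/7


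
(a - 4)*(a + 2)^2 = a^3 - 12*a - 16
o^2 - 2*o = o*(o - 2)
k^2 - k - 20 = (k - 5)*(k + 4)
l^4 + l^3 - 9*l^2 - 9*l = l*(l - 3)*(l + 1)*(l + 3)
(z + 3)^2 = z^2 + 6*z + 9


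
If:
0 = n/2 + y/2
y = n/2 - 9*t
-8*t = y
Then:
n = 0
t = 0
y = 0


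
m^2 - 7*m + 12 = (m - 4)*(m - 3)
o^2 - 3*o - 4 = (o - 4)*(o + 1)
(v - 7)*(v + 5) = v^2 - 2*v - 35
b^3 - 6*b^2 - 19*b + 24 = (b - 8)*(b - 1)*(b + 3)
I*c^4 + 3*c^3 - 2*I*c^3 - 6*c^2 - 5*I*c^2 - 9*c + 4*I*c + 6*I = (c - 3)*(c + 1)*(c - 2*I)*(I*c + 1)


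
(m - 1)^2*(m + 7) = m^3 + 5*m^2 - 13*m + 7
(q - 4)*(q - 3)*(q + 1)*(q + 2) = q^4 - 4*q^3 - 7*q^2 + 22*q + 24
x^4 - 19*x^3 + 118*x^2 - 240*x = x*(x - 8)*(x - 6)*(x - 5)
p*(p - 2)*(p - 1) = p^3 - 3*p^2 + 2*p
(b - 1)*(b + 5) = b^2 + 4*b - 5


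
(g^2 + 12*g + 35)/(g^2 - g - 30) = (g + 7)/(g - 6)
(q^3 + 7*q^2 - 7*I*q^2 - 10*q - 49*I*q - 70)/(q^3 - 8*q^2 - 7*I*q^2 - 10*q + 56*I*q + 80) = (q + 7)/(q - 8)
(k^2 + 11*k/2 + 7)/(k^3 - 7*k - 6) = (k + 7/2)/(k^2 - 2*k - 3)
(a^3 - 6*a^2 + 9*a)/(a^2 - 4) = a*(a^2 - 6*a + 9)/(a^2 - 4)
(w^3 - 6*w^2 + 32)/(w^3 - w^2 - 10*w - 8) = (w - 4)/(w + 1)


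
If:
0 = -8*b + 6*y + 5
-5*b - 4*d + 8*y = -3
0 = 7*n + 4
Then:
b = 3*y/4 + 5/8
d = 17*y/16 - 1/32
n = -4/7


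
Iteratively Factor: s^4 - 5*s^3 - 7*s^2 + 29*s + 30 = (s + 1)*(s^3 - 6*s^2 - s + 30) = (s + 1)*(s + 2)*(s^2 - 8*s + 15) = (s - 5)*(s + 1)*(s + 2)*(s - 3)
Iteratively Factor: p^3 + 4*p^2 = (p)*(p^2 + 4*p) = p^2*(p + 4)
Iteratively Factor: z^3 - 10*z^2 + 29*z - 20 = (z - 1)*(z^2 - 9*z + 20) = (z - 5)*(z - 1)*(z - 4)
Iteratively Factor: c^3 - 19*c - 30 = (c + 3)*(c^2 - 3*c - 10) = (c + 2)*(c + 3)*(c - 5)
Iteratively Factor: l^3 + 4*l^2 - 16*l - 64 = (l + 4)*(l^2 - 16) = (l - 4)*(l + 4)*(l + 4)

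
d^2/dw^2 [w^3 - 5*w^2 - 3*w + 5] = 6*w - 10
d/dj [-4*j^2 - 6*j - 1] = -8*j - 6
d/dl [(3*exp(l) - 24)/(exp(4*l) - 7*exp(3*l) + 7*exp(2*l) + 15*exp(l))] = 3*(-3*exp(4*l) + 46*exp(3*l) - 175*exp(2*l) + 112*exp(l) + 120)*exp(-l)/(exp(6*l) - 14*exp(5*l) + 63*exp(4*l) - 68*exp(3*l) - 161*exp(2*l) + 210*exp(l) + 225)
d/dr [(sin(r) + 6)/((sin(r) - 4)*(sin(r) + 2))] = (-12*sin(r) + cos(r)^2 + 3)*cos(r)/((sin(r) - 4)^2*(sin(r) + 2)^2)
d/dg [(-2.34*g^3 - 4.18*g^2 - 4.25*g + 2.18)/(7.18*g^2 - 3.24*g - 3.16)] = (-16.8012*g^4 + 15.1632*g^3 + 66.2414*g^2 - 4.8872*g + 20.4932)/(51.5524*g^4 - 46.5264*g^3 - 34.88*g^2 + 20.4768*g + 9.9856)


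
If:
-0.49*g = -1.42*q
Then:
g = 2.89795918367347*q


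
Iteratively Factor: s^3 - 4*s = (s - 2)*(s^2 + 2*s) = s*(s - 2)*(s + 2)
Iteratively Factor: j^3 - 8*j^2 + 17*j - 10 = (j - 5)*(j^2 - 3*j + 2) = (j - 5)*(j - 1)*(j - 2)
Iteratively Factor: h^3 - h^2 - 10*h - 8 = (h + 1)*(h^2 - 2*h - 8) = (h + 1)*(h + 2)*(h - 4)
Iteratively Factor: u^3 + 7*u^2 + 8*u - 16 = (u + 4)*(u^2 + 3*u - 4) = (u + 4)^2*(u - 1)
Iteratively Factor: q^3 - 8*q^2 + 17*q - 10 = (q - 1)*(q^2 - 7*q + 10) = (q - 5)*(q - 1)*(q - 2)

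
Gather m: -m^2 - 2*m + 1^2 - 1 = -m^2 - 2*m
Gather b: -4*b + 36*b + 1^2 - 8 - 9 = 32*b - 16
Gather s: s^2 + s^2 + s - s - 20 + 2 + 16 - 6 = 2*s^2 - 8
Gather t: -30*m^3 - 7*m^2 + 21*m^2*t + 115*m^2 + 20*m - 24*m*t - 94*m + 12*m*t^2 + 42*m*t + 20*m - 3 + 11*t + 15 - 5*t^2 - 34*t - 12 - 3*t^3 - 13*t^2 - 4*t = -30*m^3 + 108*m^2 - 54*m - 3*t^3 + t^2*(12*m - 18) + t*(21*m^2 + 18*m - 27)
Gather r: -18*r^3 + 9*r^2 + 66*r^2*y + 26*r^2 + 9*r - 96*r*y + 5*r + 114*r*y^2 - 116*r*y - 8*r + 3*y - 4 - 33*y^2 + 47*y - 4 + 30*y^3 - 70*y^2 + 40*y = -18*r^3 + r^2*(66*y + 35) + r*(114*y^2 - 212*y + 6) + 30*y^3 - 103*y^2 + 90*y - 8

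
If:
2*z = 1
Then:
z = 1/2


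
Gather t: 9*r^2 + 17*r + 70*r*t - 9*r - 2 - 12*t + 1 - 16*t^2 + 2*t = 9*r^2 + 8*r - 16*t^2 + t*(70*r - 10) - 1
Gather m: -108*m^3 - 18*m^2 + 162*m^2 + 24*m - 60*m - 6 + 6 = -108*m^3 + 144*m^2 - 36*m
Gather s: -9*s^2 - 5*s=-9*s^2 - 5*s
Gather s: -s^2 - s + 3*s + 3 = -s^2 + 2*s + 3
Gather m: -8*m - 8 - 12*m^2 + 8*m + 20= 12 - 12*m^2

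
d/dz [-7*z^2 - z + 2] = -14*z - 1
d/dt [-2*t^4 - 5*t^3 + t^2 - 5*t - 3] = -8*t^3 - 15*t^2 + 2*t - 5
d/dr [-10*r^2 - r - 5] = -20*r - 1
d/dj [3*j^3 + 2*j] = 9*j^2 + 2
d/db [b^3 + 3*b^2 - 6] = 3*b*(b + 2)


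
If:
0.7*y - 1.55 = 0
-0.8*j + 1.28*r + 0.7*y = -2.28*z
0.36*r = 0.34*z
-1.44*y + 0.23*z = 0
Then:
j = 62.40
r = 13.09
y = 2.21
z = 13.86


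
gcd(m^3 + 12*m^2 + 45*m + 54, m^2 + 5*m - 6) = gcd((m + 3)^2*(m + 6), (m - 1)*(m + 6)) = m + 6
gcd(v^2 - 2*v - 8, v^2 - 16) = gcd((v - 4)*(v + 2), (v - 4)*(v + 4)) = v - 4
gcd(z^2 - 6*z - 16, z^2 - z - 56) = z - 8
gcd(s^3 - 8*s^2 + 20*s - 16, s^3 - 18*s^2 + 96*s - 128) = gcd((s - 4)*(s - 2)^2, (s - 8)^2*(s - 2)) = s - 2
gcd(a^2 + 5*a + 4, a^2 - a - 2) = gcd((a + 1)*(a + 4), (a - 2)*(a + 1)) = a + 1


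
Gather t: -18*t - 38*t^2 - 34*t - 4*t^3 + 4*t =-4*t^3 - 38*t^2 - 48*t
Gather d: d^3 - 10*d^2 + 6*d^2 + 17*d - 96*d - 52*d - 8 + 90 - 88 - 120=d^3 - 4*d^2 - 131*d - 126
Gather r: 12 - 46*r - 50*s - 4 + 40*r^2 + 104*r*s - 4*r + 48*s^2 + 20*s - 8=40*r^2 + r*(104*s - 50) + 48*s^2 - 30*s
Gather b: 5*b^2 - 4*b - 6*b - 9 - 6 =5*b^2 - 10*b - 15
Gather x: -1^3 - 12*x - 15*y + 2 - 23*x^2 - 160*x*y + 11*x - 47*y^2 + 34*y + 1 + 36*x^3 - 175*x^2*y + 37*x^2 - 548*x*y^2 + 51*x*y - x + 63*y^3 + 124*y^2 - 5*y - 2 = 36*x^3 + x^2*(14 - 175*y) + x*(-548*y^2 - 109*y - 2) + 63*y^3 + 77*y^2 + 14*y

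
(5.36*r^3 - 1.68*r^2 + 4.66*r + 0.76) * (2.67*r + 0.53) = 14.3112*r^4 - 1.6448*r^3 + 11.5518*r^2 + 4.499*r + 0.4028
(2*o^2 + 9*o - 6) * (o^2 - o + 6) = 2*o^4 + 7*o^3 - 3*o^2 + 60*o - 36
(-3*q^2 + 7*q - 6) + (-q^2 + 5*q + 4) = -4*q^2 + 12*q - 2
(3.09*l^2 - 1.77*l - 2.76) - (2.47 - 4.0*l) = 3.09*l^2 + 2.23*l - 5.23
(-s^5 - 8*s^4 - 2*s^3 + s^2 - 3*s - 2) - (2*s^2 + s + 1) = -s^5 - 8*s^4 - 2*s^3 - s^2 - 4*s - 3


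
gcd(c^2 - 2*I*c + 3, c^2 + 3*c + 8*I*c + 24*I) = 1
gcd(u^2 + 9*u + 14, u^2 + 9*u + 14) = u^2 + 9*u + 14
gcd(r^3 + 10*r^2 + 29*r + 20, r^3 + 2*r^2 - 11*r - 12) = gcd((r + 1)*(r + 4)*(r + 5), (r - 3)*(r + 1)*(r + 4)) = r^2 + 5*r + 4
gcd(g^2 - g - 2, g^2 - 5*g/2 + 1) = g - 2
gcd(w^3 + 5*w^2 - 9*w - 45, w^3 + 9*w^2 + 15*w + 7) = 1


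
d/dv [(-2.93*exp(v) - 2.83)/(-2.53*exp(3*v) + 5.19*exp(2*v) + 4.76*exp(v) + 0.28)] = (-14.8258*exp(3*v) - 6.273*exp(2*v) + 29.3754*exp(v) + 12.6504)*exp(v)/(6.4009*exp(6*v) - 26.2614*exp(5*v) + 2.85050000000001*exp(4*v) + 47.992*exp(3*v) + 25.564*exp(2*v) + 2.6656*exp(v) + 0.0784)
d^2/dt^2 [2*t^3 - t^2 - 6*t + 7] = 12*t - 2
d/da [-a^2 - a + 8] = -2*a - 1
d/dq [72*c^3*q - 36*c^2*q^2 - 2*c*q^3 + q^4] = 72*c^3 - 72*c^2*q - 6*c*q^2 + 4*q^3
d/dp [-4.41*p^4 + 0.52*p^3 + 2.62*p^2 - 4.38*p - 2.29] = -17.64*p^3 + 1.56*p^2 + 5.24*p - 4.38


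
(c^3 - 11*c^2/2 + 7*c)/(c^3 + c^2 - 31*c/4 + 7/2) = 2*c*(2*c - 7)/(4*c^2 + 12*c - 7)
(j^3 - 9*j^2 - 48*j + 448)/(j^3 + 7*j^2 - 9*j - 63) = (j^2 - 16*j + 64)/(j^2 - 9)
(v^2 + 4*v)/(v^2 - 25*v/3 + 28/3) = 3*v*(v + 4)/(3*v^2 - 25*v + 28)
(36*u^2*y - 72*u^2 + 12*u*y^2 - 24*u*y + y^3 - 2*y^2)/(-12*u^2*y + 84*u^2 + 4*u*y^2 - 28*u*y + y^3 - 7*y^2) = (6*u*y - 12*u + y^2 - 2*y)/(-2*u*y + 14*u + y^2 - 7*y)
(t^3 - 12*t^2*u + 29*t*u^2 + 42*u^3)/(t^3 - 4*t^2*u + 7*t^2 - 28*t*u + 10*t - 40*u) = (t^3 - 12*t^2*u + 29*t*u^2 + 42*u^3)/(t^3 - 4*t^2*u + 7*t^2 - 28*t*u + 10*t - 40*u)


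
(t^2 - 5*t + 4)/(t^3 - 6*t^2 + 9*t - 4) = 1/(t - 1)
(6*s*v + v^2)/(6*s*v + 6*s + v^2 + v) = v/(v + 1)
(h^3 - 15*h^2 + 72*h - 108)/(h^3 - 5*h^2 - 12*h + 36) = (h^2 - 9*h + 18)/(h^2 + h - 6)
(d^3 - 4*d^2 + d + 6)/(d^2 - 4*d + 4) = (d^2 - 2*d - 3)/(d - 2)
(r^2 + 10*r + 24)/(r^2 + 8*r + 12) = (r + 4)/(r + 2)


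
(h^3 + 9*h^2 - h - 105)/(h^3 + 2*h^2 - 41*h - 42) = (h^2 + 2*h - 15)/(h^2 - 5*h - 6)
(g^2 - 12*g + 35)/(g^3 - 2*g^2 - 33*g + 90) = (g - 7)/(g^2 + 3*g - 18)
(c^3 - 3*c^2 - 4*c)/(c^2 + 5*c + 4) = c*(c - 4)/(c + 4)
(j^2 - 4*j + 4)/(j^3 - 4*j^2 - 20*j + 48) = (j - 2)/(j^2 - 2*j - 24)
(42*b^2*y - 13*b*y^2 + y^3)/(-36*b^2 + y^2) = y*(-7*b + y)/(6*b + y)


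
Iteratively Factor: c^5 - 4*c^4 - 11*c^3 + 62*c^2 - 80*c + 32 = (c + 4)*(c^4 - 8*c^3 + 21*c^2 - 22*c + 8) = (c - 2)*(c + 4)*(c^3 - 6*c^2 + 9*c - 4) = (c - 4)*(c - 2)*(c + 4)*(c^2 - 2*c + 1) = (c - 4)*(c - 2)*(c - 1)*(c + 4)*(c - 1)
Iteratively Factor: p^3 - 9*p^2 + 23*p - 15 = (p - 1)*(p^2 - 8*p + 15) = (p - 5)*(p - 1)*(p - 3)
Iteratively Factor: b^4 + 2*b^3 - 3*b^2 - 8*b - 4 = (b - 2)*(b^3 + 4*b^2 + 5*b + 2) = (b - 2)*(b + 2)*(b^2 + 2*b + 1) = (b - 2)*(b + 1)*(b + 2)*(b + 1)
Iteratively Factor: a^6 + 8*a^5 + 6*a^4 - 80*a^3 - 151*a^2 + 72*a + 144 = (a + 1)*(a^5 + 7*a^4 - a^3 - 79*a^2 - 72*a + 144) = (a - 1)*(a + 1)*(a^4 + 8*a^3 + 7*a^2 - 72*a - 144) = (a - 1)*(a + 1)*(a + 4)*(a^3 + 4*a^2 - 9*a - 36) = (a - 1)*(a + 1)*(a + 3)*(a + 4)*(a^2 + a - 12) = (a - 1)*(a + 1)*(a + 3)*(a + 4)^2*(a - 3)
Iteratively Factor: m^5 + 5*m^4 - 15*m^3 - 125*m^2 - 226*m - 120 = (m + 3)*(m^4 + 2*m^3 - 21*m^2 - 62*m - 40) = (m + 2)*(m + 3)*(m^3 - 21*m - 20) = (m + 1)*(m + 2)*(m + 3)*(m^2 - m - 20) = (m - 5)*(m + 1)*(m + 2)*(m + 3)*(m + 4)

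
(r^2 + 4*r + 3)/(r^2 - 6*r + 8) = (r^2 + 4*r + 3)/(r^2 - 6*r + 8)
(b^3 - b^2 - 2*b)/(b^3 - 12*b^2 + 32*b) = (b^2 - b - 2)/(b^2 - 12*b + 32)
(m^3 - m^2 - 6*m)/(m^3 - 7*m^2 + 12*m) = (m + 2)/(m - 4)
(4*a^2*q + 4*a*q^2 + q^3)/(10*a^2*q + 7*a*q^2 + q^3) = (2*a + q)/(5*a + q)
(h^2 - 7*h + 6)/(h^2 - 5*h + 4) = (h - 6)/(h - 4)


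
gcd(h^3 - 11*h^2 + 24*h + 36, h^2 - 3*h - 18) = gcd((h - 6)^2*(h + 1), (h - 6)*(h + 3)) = h - 6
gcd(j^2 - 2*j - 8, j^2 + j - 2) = j + 2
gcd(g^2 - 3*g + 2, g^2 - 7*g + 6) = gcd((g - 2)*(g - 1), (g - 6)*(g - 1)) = g - 1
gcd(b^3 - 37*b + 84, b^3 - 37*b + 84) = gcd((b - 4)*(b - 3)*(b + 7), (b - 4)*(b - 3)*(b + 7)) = b^3 - 37*b + 84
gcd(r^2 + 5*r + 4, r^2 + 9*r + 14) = 1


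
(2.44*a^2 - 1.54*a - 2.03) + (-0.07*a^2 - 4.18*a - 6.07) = 2.37*a^2 - 5.72*a - 8.1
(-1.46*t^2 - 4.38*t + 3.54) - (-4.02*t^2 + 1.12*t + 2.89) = 2.56*t^2 - 5.5*t + 0.65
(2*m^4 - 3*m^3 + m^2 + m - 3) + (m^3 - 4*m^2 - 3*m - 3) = 2*m^4 - 2*m^3 - 3*m^2 - 2*m - 6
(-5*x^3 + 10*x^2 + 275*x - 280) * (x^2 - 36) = -5*x^5 + 10*x^4 + 455*x^3 - 640*x^2 - 9900*x + 10080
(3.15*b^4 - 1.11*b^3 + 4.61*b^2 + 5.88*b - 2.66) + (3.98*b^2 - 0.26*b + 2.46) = 3.15*b^4 - 1.11*b^3 + 8.59*b^2 + 5.62*b - 0.2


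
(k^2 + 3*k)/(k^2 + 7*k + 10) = k*(k + 3)/(k^2 + 7*k + 10)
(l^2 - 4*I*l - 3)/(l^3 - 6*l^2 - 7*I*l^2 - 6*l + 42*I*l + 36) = (l - 3*I)/(l^2 - 6*l*(1 + I) + 36*I)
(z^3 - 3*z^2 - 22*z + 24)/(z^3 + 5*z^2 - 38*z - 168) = (z - 1)/(z + 7)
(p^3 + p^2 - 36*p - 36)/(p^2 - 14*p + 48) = (p^2 + 7*p + 6)/(p - 8)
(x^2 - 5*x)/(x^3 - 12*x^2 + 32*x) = (x - 5)/(x^2 - 12*x + 32)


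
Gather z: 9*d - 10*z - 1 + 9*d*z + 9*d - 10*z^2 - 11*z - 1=18*d - 10*z^2 + z*(9*d - 21) - 2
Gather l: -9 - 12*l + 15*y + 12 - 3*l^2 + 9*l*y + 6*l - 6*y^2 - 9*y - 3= -3*l^2 + l*(9*y - 6) - 6*y^2 + 6*y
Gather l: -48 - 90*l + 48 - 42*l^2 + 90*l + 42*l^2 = 0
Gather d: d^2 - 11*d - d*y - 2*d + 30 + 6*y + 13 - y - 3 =d^2 + d*(-y - 13) + 5*y + 40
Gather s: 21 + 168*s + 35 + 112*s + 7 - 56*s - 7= 224*s + 56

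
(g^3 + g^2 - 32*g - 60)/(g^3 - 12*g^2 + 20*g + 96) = (g + 5)/(g - 8)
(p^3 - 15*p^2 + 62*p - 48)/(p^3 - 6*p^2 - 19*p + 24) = (p - 6)/(p + 3)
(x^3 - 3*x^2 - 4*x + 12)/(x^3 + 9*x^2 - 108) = (x^2 - 4)/(x^2 + 12*x + 36)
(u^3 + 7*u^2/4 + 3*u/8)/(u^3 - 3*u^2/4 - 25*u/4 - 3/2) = u*(2*u + 3)/(2*(u^2 - u - 6))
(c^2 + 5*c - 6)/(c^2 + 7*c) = (c^2 + 5*c - 6)/(c*(c + 7))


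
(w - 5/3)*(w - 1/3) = w^2 - 2*w + 5/9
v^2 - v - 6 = (v - 3)*(v + 2)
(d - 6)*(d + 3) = d^2 - 3*d - 18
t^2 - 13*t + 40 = (t - 8)*(t - 5)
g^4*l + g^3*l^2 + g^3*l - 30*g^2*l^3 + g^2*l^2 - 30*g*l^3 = g*(g - 5*l)*(g + 6*l)*(g*l + l)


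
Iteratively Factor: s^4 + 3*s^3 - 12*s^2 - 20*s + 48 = (s + 4)*(s^3 - s^2 - 8*s + 12) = (s + 3)*(s + 4)*(s^2 - 4*s + 4) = (s - 2)*(s + 3)*(s + 4)*(s - 2)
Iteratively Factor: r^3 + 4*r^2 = (r)*(r^2 + 4*r) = r*(r + 4)*(r)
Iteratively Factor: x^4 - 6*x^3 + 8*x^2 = (x - 2)*(x^3 - 4*x^2) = (x - 4)*(x - 2)*(x^2) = x*(x - 4)*(x - 2)*(x)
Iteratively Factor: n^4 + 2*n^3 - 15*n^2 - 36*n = (n + 3)*(n^3 - n^2 - 12*n) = n*(n + 3)*(n^2 - n - 12) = n*(n - 4)*(n + 3)*(n + 3)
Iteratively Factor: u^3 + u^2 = (u + 1)*(u^2) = u*(u + 1)*(u)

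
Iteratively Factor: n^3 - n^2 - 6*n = (n)*(n^2 - n - 6) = n*(n - 3)*(n + 2)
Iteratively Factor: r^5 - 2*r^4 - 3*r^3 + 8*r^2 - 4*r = (r - 2)*(r^4 - 3*r^2 + 2*r) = r*(r - 2)*(r^3 - 3*r + 2) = r*(r - 2)*(r - 1)*(r^2 + r - 2) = r*(r - 2)*(r - 1)*(r + 2)*(r - 1)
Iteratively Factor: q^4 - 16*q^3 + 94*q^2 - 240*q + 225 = (q - 3)*(q^3 - 13*q^2 + 55*q - 75) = (q - 5)*(q - 3)*(q^2 - 8*q + 15) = (q - 5)^2*(q - 3)*(q - 3)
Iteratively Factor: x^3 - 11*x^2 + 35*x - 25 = (x - 5)*(x^2 - 6*x + 5) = (x - 5)*(x - 1)*(x - 5)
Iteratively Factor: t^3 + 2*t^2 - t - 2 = (t + 2)*(t^2 - 1) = (t - 1)*(t + 2)*(t + 1)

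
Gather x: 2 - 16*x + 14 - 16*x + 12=28 - 32*x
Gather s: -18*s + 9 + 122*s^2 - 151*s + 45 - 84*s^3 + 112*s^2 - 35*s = -84*s^3 + 234*s^2 - 204*s + 54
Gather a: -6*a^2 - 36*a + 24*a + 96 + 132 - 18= -6*a^2 - 12*a + 210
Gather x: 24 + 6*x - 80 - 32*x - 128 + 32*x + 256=6*x + 72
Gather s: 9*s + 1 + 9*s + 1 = 18*s + 2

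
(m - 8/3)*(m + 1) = m^2 - 5*m/3 - 8/3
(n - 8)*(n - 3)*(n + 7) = n^3 - 4*n^2 - 53*n + 168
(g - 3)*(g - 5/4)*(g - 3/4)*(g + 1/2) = g^4 - 9*g^3/2 + 71*g^2/16 + 21*g/32 - 45/32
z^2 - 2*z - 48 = (z - 8)*(z + 6)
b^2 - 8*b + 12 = (b - 6)*(b - 2)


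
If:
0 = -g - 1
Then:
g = -1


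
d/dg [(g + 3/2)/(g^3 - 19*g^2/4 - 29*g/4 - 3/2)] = 2*(-16*g^3 + 2*g^2 + 114*g + 75)/(16*g^6 - 152*g^5 + 129*g^4 + 1054*g^3 + 1069*g^2 + 348*g + 36)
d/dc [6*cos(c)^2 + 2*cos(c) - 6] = -2*(6*cos(c) + 1)*sin(c)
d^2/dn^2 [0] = 0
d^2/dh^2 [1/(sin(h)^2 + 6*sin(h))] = 2*(-2*sin(h) - 9 - 15/sin(h) + 18/sin(h)^2 + 36/sin(h)^3)/(sin(h) + 6)^3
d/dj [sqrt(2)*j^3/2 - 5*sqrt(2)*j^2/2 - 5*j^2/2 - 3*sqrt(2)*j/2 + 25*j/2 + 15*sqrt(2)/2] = 3*sqrt(2)*j^2/2 - 5*sqrt(2)*j - 5*j - 3*sqrt(2)/2 + 25/2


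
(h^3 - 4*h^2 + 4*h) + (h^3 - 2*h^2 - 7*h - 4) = 2*h^3 - 6*h^2 - 3*h - 4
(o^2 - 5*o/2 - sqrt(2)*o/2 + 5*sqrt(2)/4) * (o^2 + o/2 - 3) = o^4 - 2*o^3 - sqrt(2)*o^3/2 - 17*o^2/4 + sqrt(2)*o^2 + 17*sqrt(2)*o/8 + 15*o/2 - 15*sqrt(2)/4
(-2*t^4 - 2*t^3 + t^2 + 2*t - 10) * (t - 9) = -2*t^5 + 16*t^4 + 19*t^3 - 7*t^2 - 28*t + 90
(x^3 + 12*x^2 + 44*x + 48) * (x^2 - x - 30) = x^5 + 11*x^4 + 2*x^3 - 356*x^2 - 1368*x - 1440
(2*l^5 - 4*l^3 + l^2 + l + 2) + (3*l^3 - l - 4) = 2*l^5 - l^3 + l^2 - 2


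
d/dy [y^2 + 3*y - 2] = 2*y + 3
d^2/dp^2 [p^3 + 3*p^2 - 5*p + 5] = 6*p + 6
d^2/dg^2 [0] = 0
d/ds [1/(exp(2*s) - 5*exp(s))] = (5 - 2*exp(s))*exp(-s)/(exp(s) - 5)^2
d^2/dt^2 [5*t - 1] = 0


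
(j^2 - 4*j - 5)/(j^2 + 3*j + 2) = (j - 5)/(j + 2)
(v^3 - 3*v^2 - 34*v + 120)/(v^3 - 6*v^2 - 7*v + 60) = (v + 6)/(v + 3)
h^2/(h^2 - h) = h/(h - 1)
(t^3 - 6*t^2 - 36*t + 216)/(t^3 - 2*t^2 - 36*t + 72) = (t - 6)/(t - 2)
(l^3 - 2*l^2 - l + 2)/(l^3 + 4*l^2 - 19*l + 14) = (l + 1)/(l + 7)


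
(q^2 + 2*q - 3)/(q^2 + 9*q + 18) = (q - 1)/(q + 6)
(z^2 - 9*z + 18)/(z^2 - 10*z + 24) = (z - 3)/(z - 4)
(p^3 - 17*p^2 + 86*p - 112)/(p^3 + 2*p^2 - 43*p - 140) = (p^2 - 10*p + 16)/(p^2 + 9*p + 20)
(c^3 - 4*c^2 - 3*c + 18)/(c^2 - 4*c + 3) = (c^2 - c - 6)/(c - 1)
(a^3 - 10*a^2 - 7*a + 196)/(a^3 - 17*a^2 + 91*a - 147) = (a + 4)/(a - 3)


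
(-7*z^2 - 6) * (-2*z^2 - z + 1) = 14*z^4 + 7*z^3 + 5*z^2 + 6*z - 6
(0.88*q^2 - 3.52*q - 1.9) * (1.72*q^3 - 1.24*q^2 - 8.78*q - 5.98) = 1.5136*q^5 - 7.1456*q^4 - 6.6296*q^3 + 27.9992*q^2 + 37.7316*q + 11.362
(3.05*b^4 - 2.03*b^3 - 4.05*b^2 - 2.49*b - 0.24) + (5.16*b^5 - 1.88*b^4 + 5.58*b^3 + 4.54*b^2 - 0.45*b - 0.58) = 5.16*b^5 + 1.17*b^4 + 3.55*b^3 + 0.49*b^2 - 2.94*b - 0.82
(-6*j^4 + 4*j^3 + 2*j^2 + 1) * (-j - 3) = 6*j^5 + 14*j^4 - 14*j^3 - 6*j^2 - j - 3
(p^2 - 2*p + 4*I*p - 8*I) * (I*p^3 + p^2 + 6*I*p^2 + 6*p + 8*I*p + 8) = I*p^5 - 3*p^4 + 4*I*p^4 - 12*p^3 + 12*p^2 + 48*p - 16*I*p - 64*I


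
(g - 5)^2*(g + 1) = g^3 - 9*g^2 + 15*g + 25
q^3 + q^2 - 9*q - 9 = (q - 3)*(q + 1)*(q + 3)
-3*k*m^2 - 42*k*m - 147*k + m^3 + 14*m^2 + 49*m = (-3*k + m)*(m + 7)^2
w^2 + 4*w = w*(w + 4)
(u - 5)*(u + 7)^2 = u^3 + 9*u^2 - 21*u - 245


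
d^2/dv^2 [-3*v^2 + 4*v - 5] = -6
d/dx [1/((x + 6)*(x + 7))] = (-2*x - 13)/(x^4 + 26*x^3 + 253*x^2 + 1092*x + 1764)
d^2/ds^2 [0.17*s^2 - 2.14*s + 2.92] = 0.340000000000000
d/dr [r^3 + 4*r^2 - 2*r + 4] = 3*r^2 + 8*r - 2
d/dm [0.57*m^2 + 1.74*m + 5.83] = 1.14*m + 1.74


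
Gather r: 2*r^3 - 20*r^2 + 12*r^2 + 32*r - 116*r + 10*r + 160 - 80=2*r^3 - 8*r^2 - 74*r + 80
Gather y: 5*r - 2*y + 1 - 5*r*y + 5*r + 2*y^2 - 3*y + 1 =10*r + 2*y^2 + y*(-5*r - 5) + 2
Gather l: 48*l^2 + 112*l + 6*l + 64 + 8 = 48*l^2 + 118*l + 72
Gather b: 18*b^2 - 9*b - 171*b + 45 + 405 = 18*b^2 - 180*b + 450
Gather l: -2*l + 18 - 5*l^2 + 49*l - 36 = -5*l^2 + 47*l - 18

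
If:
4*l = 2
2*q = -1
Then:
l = 1/2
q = -1/2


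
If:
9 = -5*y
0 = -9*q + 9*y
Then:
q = -9/5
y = -9/5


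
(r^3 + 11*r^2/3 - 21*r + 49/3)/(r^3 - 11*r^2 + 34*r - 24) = (3*r^2 + 14*r - 49)/(3*(r^2 - 10*r + 24))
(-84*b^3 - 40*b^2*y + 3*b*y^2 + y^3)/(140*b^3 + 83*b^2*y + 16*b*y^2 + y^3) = (-12*b^2 - 4*b*y + y^2)/(20*b^2 + 9*b*y + y^2)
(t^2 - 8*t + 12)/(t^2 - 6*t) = (t - 2)/t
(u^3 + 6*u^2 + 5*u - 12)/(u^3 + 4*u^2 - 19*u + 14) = (u^2 + 7*u + 12)/(u^2 + 5*u - 14)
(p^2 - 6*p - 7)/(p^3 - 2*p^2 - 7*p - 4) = (p - 7)/(p^2 - 3*p - 4)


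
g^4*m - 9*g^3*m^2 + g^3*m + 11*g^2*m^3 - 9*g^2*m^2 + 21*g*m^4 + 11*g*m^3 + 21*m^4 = (g - 7*m)*(g - 3*m)*(g + m)*(g*m + m)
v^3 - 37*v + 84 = (v - 4)*(v - 3)*(v + 7)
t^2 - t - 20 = (t - 5)*(t + 4)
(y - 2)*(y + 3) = y^2 + y - 6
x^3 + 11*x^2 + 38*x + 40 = (x + 2)*(x + 4)*(x + 5)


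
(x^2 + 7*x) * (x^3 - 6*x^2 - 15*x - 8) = x^5 + x^4 - 57*x^3 - 113*x^2 - 56*x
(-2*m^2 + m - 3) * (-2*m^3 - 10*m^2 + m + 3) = 4*m^5 + 18*m^4 - 6*m^3 + 25*m^2 - 9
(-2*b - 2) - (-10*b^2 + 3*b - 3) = 10*b^2 - 5*b + 1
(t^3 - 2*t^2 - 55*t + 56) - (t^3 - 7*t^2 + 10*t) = 5*t^2 - 65*t + 56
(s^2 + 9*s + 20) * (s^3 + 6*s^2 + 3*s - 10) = s^5 + 15*s^4 + 77*s^3 + 137*s^2 - 30*s - 200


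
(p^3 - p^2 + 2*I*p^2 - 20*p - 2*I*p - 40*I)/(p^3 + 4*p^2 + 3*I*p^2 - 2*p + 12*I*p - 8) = (p - 5)/(p + I)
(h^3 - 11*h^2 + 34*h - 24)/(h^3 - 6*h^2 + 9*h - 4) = (h - 6)/(h - 1)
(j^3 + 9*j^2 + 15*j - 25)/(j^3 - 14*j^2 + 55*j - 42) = (j^2 + 10*j + 25)/(j^2 - 13*j + 42)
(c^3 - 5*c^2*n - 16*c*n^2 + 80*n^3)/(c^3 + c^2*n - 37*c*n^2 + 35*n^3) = (c^2 - 16*n^2)/(c^2 + 6*c*n - 7*n^2)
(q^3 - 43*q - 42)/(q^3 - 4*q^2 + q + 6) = (q^2 - q - 42)/(q^2 - 5*q + 6)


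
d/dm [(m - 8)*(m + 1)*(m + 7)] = 3*m^2 - 57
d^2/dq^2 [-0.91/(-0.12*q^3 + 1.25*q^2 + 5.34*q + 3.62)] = ((2.275 - 0.6552*q)*(-0.12*q^3 + 1.25*q^2 + 5.34*q + 3.62) - 0.91*(-0.72*q^2 + 5.0*q + 10.68)*(-0.36*q^2 + 2.5*q + 5.34))/(-0.12*q^3 + 1.25*q^2 + 5.34*q + 3.62)^3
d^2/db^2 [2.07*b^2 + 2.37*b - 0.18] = 4.14000000000000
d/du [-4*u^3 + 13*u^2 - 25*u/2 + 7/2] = -12*u^2 + 26*u - 25/2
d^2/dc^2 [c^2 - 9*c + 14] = 2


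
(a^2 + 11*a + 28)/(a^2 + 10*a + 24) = (a + 7)/(a + 6)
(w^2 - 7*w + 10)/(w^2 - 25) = (w - 2)/(w + 5)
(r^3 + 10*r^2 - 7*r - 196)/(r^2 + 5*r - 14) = (r^2 + 3*r - 28)/(r - 2)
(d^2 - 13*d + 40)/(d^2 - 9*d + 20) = (d - 8)/(d - 4)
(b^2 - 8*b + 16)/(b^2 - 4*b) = (b - 4)/b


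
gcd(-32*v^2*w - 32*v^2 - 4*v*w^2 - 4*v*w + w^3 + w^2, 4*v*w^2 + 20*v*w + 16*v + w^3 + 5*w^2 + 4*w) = 4*v*w + 4*v + w^2 + w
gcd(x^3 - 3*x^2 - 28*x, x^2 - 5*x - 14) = x - 7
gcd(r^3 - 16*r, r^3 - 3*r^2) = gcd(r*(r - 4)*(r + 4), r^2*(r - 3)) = r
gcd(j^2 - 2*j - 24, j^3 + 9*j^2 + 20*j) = j + 4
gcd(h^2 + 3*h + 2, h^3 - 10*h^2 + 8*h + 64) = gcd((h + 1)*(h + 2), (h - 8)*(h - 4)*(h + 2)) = h + 2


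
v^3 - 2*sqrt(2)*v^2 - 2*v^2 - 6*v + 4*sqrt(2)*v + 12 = (v - 2)*(v - 3*sqrt(2))*(v + sqrt(2))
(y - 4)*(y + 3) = y^2 - y - 12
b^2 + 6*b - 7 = (b - 1)*(b + 7)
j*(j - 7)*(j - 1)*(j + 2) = j^4 - 6*j^3 - 9*j^2 + 14*j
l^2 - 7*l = l*(l - 7)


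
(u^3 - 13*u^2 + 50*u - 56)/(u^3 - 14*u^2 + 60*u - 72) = (u^2 - 11*u + 28)/(u^2 - 12*u + 36)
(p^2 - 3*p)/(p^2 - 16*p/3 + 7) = 3*p/(3*p - 7)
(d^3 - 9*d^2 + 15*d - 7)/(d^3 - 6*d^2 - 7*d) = (d^2 - 2*d + 1)/(d*(d + 1))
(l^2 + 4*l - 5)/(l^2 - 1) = (l + 5)/(l + 1)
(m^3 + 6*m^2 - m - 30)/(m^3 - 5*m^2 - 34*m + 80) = (m + 3)/(m - 8)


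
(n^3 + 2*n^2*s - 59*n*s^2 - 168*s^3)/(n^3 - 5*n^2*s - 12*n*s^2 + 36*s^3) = (n^2 - n*s - 56*s^2)/(n^2 - 8*n*s + 12*s^2)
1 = 1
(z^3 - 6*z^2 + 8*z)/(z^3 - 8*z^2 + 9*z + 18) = z*(z^2 - 6*z + 8)/(z^3 - 8*z^2 + 9*z + 18)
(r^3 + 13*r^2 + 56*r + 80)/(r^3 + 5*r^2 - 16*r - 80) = (r + 4)/(r - 4)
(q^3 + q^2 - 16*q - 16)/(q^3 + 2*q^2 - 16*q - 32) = (q + 1)/(q + 2)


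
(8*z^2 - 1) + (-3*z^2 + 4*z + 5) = 5*z^2 + 4*z + 4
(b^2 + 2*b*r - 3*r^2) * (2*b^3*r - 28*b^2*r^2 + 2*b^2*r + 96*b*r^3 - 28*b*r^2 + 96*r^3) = 2*b^5*r - 24*b^4*r^2 + 2*b^4*r + 34*b^3*r^3 - 24*b^3*r^2 + 276*b^2*r^4 + 34*b^2*r^3 - 288*b*r^5 + 276*b*r^4 - 288*r^5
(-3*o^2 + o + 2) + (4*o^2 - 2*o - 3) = o^2 - o - 1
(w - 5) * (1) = w - 5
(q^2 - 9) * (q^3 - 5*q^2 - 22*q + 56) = q^5 - 5*q^4 - 31*q^3 + 101*q^2 + 198*q - 504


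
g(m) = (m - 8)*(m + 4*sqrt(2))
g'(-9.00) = -20.34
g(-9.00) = 56.83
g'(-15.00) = -32.34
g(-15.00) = 214.89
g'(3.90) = 5.46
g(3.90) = -39.18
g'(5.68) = 9.02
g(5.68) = -26.30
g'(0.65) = -1.04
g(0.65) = -46.36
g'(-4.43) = -11.20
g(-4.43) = -15.25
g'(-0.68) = -3.70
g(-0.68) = -43.20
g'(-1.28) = -4.90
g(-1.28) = -40.62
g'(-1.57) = -5.48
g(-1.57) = -39.11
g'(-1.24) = -4.82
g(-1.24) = -40.81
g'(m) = 2*m - 8 + 4*sqrt(2)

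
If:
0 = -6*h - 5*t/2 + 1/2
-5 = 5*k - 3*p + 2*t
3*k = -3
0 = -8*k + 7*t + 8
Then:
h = 29/28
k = -1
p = -32/21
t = -16/7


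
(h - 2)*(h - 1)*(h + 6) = h^3 + 3*h^2 - 16*h + 12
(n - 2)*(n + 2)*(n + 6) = n^3 + 6*n^2 - 4*n - 24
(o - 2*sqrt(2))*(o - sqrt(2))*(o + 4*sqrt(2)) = o^3 + sqrt(2)*o^2 - 20*o + 16*sqrt(2)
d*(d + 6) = d^2 + 6*d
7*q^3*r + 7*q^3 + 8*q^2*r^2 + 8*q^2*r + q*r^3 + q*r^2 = (q + r)*(7*q + r)*(q*r + q)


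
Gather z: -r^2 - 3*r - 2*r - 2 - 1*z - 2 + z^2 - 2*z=-r^2 - 5*r + z^2 - 3*z - 4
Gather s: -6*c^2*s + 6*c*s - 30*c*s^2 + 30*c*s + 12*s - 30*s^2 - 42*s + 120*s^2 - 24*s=s^2*(90 - 30*c) + s*(-6*c^2 + 36*c - 54)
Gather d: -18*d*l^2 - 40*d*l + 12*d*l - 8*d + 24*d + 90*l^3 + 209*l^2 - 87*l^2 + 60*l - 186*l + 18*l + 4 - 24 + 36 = d*(-18*l^2 - 28*l + 16) + 90*l^3 + 122*l^2 - 108*l + 16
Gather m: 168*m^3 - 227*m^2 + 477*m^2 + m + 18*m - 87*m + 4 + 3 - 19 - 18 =168*m^3 + 250*m^2 - 68*m - 30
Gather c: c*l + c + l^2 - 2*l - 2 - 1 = c*(l + 1) + l^2 - 2*l - 3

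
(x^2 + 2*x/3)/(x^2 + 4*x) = (x + 2/3)/(x + 4)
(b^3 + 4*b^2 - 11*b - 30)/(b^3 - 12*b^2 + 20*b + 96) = (b^2 + 2*b - 15)/(b^2 - 14*b + 48)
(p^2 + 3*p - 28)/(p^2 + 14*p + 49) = (p - 4)/(p + 7)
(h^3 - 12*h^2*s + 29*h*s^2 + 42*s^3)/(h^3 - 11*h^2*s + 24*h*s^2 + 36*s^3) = (-h + 7*s)/(-h + 6*s)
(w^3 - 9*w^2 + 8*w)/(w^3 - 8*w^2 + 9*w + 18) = w*(w^2 - 9*w + 8)/(w^3 - 8*w^2 + 9*w + 18)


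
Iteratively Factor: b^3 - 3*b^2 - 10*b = (b - 5)*(b^2 + 2*b) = b*(b - 5)*(b + 2)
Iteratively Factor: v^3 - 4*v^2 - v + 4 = (v - 4)*(v^2 - 1) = (v - 4)*(v - 1)*(v + 1)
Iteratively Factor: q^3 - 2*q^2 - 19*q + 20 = (q + 4)*(q^2 - 6*q + 5) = (q - 5)*(q + 4)*(q - 1)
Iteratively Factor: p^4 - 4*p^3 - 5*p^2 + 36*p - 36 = (p - 3)*(p^3 - p^2 - 8*p + 12) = (p - 3)*(p - 2)*(p^2 + p - 6) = (p - 3)*(p - 2)^2*(p + 3)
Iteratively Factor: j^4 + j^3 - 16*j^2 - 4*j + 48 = (j + 4)*(j^3 - 3*j^2 - 4*j + 12) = (j - 2)*(j + 4)*(j^2 - j - 6) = (j - 3)*(j - 2)*(j + 4)*(j + 2)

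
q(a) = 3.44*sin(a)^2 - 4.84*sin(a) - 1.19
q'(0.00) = -4.84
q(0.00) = -1.19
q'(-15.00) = 7.08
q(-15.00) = 3.41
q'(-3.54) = 2.00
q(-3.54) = -2.55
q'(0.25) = -3.04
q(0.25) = -2.18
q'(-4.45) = -0.47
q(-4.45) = -2.66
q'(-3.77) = 0.64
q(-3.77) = -2.85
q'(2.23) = -0.37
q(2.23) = -2.87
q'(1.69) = -0.24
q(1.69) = -2.60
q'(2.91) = 3.17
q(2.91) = -2.12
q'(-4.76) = 0.10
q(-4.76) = -2.59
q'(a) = 6.88*sin(a)*cos(a) - 4.84*cos(a)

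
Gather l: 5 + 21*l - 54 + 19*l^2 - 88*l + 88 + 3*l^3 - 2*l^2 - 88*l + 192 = 3*l^3 + 17*l^2 - 155*l + 231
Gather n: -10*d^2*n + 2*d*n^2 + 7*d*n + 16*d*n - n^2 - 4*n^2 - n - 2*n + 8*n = n^2*(2*d - 5) + n*(-10*d^2 + 23*d + 5)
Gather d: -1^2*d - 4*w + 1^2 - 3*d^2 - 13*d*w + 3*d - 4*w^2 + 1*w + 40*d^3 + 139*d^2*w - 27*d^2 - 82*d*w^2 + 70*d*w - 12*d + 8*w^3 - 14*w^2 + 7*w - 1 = 40*d^3 + d^2*(139*w - 30) + d*(-82*w^2 + 57*w - 10) + 8*w^3 - 18*w^2 + 4*w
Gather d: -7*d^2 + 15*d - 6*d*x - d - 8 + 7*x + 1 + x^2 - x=-7*d^2 + d*(14 - 6*x) + x^2 + 6*x - 7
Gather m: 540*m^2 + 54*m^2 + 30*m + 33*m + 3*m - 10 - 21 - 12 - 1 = 594*m^2 + 66*m - 44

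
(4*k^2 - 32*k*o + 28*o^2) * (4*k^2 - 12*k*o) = 16*k^4 - 176*k^3*o + 496*k^2*o^2 - 336*k*o^3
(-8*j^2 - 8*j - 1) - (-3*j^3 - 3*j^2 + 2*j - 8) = 3*j^3 - 5*j^2 - 10*j + 7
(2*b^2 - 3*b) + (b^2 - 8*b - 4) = 3*b^2 - 11*b - 4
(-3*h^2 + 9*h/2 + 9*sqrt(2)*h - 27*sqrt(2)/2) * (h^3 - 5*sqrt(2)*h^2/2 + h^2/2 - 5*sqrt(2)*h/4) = -3*h^5 + 3*h^4 + 33*sqrt(2)*h^4/2 - 171*h^3/4 - 33*sqrt(2)*h^3/2 - 99*sqrt(2)*h^2/8 + 45*h^2 + 135*h/4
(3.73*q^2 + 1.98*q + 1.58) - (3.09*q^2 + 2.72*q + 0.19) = 0.64*q^2 - 0.74*q + 1.39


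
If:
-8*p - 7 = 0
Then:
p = -7/8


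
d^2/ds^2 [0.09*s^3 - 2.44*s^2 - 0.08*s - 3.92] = 0.54*s - 4.88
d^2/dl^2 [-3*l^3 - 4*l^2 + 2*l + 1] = -18*l - 8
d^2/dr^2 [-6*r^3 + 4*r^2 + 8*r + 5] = 8 - 36*r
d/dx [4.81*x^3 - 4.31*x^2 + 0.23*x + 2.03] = 14.43*x^2 - 8.62*x + 0.23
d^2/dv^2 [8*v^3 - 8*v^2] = 48*v - 16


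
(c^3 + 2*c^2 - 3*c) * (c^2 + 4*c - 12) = c^5 + 6*c^4 - 7*c^3 - 36*c^2 + 36*c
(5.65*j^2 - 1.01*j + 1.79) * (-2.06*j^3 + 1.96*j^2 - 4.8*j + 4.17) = -11.639*j^5 + 13.1546*j^4 - 32.787*j^3 + 31.9169*j^2 - 12.8037*j + 7.4643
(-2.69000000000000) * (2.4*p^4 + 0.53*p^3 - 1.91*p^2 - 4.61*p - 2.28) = -6.456*p^4 - 1.4257*p^3 + 5.1379*p^2 + 12.4009*p + 6.1332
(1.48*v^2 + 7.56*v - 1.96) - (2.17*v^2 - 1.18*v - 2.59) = -0.69*v^2 + 8.74*v + 0.63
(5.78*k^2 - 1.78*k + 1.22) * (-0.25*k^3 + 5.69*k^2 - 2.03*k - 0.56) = -1.445*k^5 + 33.3332*k^4 - 22.1666*k^3 + 7.3184*k^2 - 1.4798*k - 0.6832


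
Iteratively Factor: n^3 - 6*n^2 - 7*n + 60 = (n - 5)*(n^2 - n - 12) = (n - 5)*(n + 3)*(n - 4)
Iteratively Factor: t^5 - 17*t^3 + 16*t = (t + 4)*(t^4 - 4*t^3 - t^2 + 4*t) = t*(t + 4)*(t^3 - 4*t^2 - t + 4) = t*(t - 4)*(t + 4)*(t^2 - 1) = t*(t - 4)*(t + 1)*(t + 4)*(t - 1)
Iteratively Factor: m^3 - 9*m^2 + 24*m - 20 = (m - 5)*(m^2 - 4*m + 4) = (m - 5)*(m - 2)*(m - 2)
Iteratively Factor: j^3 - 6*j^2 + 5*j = (j - 5)*(j^2 - j) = (j - 5)*(j - 1)*(j)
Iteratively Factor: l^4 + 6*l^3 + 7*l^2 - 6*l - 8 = (l - 1)*(l^3 + 7*l^2 + 14*l + 8) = (l - 1)*(l + 4)*(l^2 + 3*l + 2) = (l - 1)*(l + 2)*(l + 4)*(l + 1)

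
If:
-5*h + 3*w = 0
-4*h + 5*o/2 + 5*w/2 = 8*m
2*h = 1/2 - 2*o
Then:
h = 3*w/5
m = 5/64 - 7*w/40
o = 1/4 - 3*w/5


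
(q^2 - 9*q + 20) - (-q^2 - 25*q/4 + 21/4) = 2*q^2 - 11*q/4 + 59/4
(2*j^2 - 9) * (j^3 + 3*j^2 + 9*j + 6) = 2*j^5 + 6*j^4 + 9*j^3 - 15*j^2 - 81*j - 54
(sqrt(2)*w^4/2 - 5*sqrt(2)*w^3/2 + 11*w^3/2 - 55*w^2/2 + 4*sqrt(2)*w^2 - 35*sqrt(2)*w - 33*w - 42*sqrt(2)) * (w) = sqrt(2)*w^5/2 - 5*sqrt(2)*w^4/2 + 11*w^4/2 - 55*w^3/2 + 4*sqrt(2)*w^3 - 35*sqrt(2)*w^2 - 33*w^2 - 42*sqrt(2)*w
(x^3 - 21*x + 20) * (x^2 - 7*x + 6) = x^5 - 7*x^4 - 15*x^3 + 167*x^2 - 266*x + 120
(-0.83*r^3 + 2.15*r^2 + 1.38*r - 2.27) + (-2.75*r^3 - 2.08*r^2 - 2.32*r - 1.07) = -3.58*r^3 + 0.0699999999999998*r^2 - 0.94*r - 3.34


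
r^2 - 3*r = r*(r - 3)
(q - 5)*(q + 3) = q^2 - 2*q - 15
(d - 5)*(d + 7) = d^2 + 2*d - 35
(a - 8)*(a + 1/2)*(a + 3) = a^3 - 9*a^2/2 - 53*a/2 - 12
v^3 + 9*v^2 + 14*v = v*(v + 2)*(v + 7)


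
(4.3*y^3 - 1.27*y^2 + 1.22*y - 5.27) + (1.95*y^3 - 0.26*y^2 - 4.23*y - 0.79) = 6.25*y^3 - 1.53*y^2 - 3.01*y - 6.06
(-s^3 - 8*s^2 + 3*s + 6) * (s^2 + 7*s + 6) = -s^5 - 15*s^4 - 59*s^3 - 21*s^2 + 60*s + 36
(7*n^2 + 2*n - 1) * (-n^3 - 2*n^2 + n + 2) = -7*n^5 - 16*n^4 + 4*n^3 + 18*n^2 + 3*n - 2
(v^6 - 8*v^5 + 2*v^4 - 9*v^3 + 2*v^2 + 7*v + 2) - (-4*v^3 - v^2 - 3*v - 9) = v^6 - 8*v^5 + 2*v^4 - 5*v^3 + 3*v^2 + 10*v + 11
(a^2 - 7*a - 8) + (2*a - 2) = a^2 - 5*a - 10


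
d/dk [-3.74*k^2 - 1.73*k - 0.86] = -7.48*k - 1.73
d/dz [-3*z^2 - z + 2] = -6*z - 1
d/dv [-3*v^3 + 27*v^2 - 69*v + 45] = -9*v^2 + 54*v - 69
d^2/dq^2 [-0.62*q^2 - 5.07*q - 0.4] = -1.24000000000000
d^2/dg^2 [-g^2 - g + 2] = -2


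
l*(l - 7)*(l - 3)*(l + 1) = l^4 - 9*l^3 + 11*l^2 + 21*l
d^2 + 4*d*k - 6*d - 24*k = (d - 6)*(d + 4*k)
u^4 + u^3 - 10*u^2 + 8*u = u*(u - 2)*(u - 1)*(u + 4)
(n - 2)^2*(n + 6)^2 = n^4 + 8*n^3 - 8*n^2 - 96*n + 144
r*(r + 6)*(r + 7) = r^3 + 13*r^2 + 42*r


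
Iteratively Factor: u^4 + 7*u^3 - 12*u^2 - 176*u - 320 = (u - 5)*(u^3 + 12*u^2 + 48*u + 64) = (u - 5)*(u + 4)*(u^2 + 8*u + 16) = (u - 5)*(u + 4)^2*(u + 4)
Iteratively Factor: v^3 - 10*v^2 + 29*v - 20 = (v - 1)*(v^2 - 9*v + 20) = (v - 4)*(v - 1)*(v - 5)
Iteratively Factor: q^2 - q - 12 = (q - 4)*(q + 3)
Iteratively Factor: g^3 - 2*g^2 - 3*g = (g + 1)*(g^2 - 3*g) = (g - 3)*(g + 1)*(g)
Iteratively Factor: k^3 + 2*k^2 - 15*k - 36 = (k + 3)*(k^2 - k - 12) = (k - 4)*(k + 3)*(k + 3)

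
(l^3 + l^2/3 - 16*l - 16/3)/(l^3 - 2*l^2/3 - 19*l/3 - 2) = (l^2 - 16)/(l^2 - l - 6)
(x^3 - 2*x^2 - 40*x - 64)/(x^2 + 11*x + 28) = (x^2 - 6*x - 16)/(x + 7)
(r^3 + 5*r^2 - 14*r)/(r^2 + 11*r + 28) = r*(r - 2)/(r + 4)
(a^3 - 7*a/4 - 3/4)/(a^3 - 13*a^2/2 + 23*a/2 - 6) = (2*a^2 + 3*a + 1)/(2*(a^2 - 5*a + 4))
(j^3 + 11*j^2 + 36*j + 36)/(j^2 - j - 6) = (j^2 + 9*j + 18)/(j - 3)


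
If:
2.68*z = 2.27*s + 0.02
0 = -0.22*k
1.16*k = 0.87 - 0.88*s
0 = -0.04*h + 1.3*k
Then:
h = 0.00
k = 0.00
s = 0.99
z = 0.84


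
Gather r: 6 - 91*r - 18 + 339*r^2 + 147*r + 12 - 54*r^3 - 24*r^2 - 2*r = -54*r^3 + 315*r^2 + 54*r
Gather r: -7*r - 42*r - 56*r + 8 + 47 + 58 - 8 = 105 - 105*r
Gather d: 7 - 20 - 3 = -16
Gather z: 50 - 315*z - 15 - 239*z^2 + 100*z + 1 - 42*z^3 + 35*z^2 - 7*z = -42*z^3 - 204*z^2 - 222*z + 36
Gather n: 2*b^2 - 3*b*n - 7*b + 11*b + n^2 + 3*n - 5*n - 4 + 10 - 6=2*b^2 + 4*b + n^2 + n*(-3*b - 2)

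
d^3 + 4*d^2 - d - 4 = (d - 1)*(d + 1)*(d + 4)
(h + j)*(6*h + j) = 6*h^2 + 7*h*j + j^2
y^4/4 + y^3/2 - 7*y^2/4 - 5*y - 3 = (y/2 + 1)^2*(y - 3)*(y + 1)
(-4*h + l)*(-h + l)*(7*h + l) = 28*h^3 - 31*h^2*l + 2*h*l^2 + l^3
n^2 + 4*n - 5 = (n - 1)*(n + 5)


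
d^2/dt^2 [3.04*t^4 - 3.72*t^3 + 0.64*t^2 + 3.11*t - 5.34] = 36.48*t^2 - 22.32*t + 1.28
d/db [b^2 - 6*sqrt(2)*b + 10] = 2*b - 6*sqrt(2)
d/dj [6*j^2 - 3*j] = 12*j - 3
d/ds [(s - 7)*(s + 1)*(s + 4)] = 3*s^2 - 4*s - 31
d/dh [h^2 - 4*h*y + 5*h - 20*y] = 2*h - 4*y + 5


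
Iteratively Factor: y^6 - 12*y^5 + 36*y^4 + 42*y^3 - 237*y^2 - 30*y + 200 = (y - 5)*(y^5 - 7*y^4 + y^3 + 47*y^2 - 2*y - 40) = (y - 5)*(y + 2)*(y^4 - 9*y^3 + 19*y^2 + 9*y - 20) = (y - 5)^2*(y + 2)*(y^3 - 4*y^2 - y + 4) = (y - 5)^2*(y - 4)*(y + 2)*(y^2 - 1) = (y - 5)^2*(y - 4)*(y + 1)*(y + 2)*(y - 1)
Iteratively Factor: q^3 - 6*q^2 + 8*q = (q)*(q^2 - 6*q + 8) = q*(q - 4)*(q - 2)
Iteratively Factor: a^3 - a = (a)*(a^2 - 1) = a*(a + 1)*(a - 1)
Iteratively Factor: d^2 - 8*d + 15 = (d - 5)*(d - 3)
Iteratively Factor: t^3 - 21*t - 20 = (t - 5)*(t^2 + 5*t + 4) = (t - 5)*(t + 4)*(t + 1)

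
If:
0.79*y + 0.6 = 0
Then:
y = -0.76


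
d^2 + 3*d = d*(d + 3)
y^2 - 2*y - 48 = (y - 8)*(y + 6)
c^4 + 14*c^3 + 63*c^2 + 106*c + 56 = (c + 1)*(c + 2)*(c + 4)*(c + 7)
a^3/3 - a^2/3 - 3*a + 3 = (a/3 + 1)*(a - 3)*(a - 1)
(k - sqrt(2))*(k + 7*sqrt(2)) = k^2 + 6*sqrt(2)*k - 14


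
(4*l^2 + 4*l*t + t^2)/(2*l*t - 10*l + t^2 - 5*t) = (2*l + t)/(t - 5)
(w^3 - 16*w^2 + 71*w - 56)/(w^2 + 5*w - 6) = (w^2 - 15*w + 56)/(w + 6)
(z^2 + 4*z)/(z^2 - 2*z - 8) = z*(z + 4)/(z^2 - 2*z - 8)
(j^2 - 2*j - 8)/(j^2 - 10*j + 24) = (j + 2)/(j - 6)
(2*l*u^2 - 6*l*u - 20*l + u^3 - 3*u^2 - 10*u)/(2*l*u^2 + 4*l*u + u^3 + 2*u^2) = (u - 5)/u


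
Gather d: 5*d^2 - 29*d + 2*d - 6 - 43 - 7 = 5*d^2 - 27*d - 56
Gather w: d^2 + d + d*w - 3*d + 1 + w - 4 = d^2 - 2*d + w*(d + 1) - 3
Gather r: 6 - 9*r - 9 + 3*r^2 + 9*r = 3*r^2 - 3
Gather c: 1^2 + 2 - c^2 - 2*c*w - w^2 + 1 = -c^2 - 2*c*w - w^2 + 4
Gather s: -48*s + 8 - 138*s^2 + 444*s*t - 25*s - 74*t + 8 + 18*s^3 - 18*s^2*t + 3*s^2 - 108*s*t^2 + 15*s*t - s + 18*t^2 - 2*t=18*s^3 + s^2*(-18*t - 135) + s*(-108*t^2 + 459*t - 74) + 18*t^2 - 76*t + 16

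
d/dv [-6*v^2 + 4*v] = 4 - 12*v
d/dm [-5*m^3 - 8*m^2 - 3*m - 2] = -15*m^2 - 16*m - 3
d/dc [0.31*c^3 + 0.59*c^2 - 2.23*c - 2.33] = 0.93*c^2 + 1.18*c - 2.23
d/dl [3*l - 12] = 3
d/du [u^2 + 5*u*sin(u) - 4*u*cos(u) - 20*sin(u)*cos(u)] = 4*u*sin(u) + 5*u*cos(u) + 2*u + 5*sin(u) - 4*cos(u) - 20*cos(2*u)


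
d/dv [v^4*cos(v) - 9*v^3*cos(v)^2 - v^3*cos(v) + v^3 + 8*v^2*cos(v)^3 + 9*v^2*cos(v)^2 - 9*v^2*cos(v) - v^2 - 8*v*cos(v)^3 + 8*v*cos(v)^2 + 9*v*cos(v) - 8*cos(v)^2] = -v^4*sin(v) + v^3*sin(v) + 9*v^3*sin(2*v) + 4*v^3*cos(v) + 3*v^2*sin(v) - 9*v^2*sin(2*v) - 6*v^2*sin(3*v) - 3*v^2*cos(v) - 27*v^2*cos(2*v)/2 - 21*v^2/2 - 3*v*sin(v) - 8*v*sin(2*v) + 6*v*sin(3*v) - 6*v*cos(v) + 9*v*cos(2*v) + 4*v*cos(3*v) + 7*v + 8*sin(2*v) + 3*cos(v) + 4*cos(2*v) - 2*cos(3*v) + 4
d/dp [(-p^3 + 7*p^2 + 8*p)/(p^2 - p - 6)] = (-p^4 + 2*p^3 + 3*p^2 - 84*p - 48)/(p^4 - 2*p^3 - 11*p^2 + 12*p + 36)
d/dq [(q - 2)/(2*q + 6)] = 5/(2*(q + 3)^2)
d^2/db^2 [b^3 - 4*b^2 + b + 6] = 6*b - 8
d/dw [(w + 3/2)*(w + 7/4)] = 2*w + 13/4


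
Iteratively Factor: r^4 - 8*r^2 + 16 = (r - 2)*(r^3 + 2*r^2 - 4*r - 8) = (r - 2)^2*(r^2 + 4*r + 4) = (r - 2)^2*(r + 2)*(r + 2)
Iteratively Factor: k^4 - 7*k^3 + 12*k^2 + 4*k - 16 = (k - 2)*(k^3 - 5*k^2 + 2*k + 8) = (k - 2)*(k + 1)*(k^2 - 6*k + 8) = (k - 4)*(k - 2)*(k + 1)*(k - 2)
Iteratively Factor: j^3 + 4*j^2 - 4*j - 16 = (j - 2)*(j^2 + 6*j + 8) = (j - 2)*(j + 2)*(j + 4)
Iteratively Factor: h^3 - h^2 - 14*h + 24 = (h + 4)*(h^2 - 5*h + 6) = (h - 3)*(h + 4)*(h - 2)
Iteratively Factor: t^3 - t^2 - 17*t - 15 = (t + 3)*(t^2 - 4*t - 5) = (t + 1)*(t + 3)*(t - 5)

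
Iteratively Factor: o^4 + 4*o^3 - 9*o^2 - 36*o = (o - 3)*(o^3 + 7*o^2 + 12*o) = (o - 3)*(o + 4)*(o^2 + 3*o) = o*(o - 3)*(o + 4)*(o + 3)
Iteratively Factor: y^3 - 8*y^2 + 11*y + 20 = (y - 4)*(y^2 - 4*y - 5) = (y - 4)*(y + 1)*(y - 5)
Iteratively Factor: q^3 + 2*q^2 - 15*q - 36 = (q - 4)*(q^2 + 6*q + 9) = (q - 4)*(q + 3)*(q + 3)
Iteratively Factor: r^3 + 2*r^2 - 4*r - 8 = (r - 2)*(r^2 + 4*r + 4) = (r - 2)*(r + 2)*(r + 2)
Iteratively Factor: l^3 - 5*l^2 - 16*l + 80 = (l + 4)*(l^2 - 9*l + 20) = (l - 4)*(l + 4)*(l - 5)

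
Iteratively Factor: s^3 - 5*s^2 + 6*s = (s - 2)*(s^2 - 3*s) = (s - 3)*(s - 2)*(s)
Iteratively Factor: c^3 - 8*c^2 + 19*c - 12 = (c - 3)*(c^2 - 5*c + 4) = (c - 4)*(c - 3)*(c - 1)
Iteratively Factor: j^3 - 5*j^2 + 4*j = (j)*(j^2 - 5*j + 4) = j*(j - 1)*(j - 4)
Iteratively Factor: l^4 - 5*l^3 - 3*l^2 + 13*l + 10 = (l + 1)*(l^3 - 6*l^2 + 3*l + 10) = (l - 5)*(l + 1)*(l^2 - l - 2) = (l - 5)*(l + 1)^2*(l - 2)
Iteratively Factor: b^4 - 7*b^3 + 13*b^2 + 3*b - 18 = (b - 3)*(b^3 - 4*b^2 + b + 6) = (b - 3)^2*(b^2 - b - 2) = (b - 3)^2*(b - 2)*(b + 1)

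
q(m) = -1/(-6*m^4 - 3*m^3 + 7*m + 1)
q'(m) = -(24*m^3 + 9*m^2 - 7)/(-6*m^4 - 3*m^3 + 7*m + 1)^2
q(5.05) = 0.00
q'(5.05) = -0.00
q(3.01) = 0.00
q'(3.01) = -0.00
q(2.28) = 0.01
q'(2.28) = -0.01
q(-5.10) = 0.00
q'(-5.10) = 0.00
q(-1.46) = 0.04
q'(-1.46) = 0.08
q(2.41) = 0.00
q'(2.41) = -0.01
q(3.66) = 0.00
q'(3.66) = -0.00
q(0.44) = -0.28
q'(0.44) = 0.25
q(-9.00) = 0.00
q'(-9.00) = 0.00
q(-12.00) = 0.00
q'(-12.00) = 0.00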